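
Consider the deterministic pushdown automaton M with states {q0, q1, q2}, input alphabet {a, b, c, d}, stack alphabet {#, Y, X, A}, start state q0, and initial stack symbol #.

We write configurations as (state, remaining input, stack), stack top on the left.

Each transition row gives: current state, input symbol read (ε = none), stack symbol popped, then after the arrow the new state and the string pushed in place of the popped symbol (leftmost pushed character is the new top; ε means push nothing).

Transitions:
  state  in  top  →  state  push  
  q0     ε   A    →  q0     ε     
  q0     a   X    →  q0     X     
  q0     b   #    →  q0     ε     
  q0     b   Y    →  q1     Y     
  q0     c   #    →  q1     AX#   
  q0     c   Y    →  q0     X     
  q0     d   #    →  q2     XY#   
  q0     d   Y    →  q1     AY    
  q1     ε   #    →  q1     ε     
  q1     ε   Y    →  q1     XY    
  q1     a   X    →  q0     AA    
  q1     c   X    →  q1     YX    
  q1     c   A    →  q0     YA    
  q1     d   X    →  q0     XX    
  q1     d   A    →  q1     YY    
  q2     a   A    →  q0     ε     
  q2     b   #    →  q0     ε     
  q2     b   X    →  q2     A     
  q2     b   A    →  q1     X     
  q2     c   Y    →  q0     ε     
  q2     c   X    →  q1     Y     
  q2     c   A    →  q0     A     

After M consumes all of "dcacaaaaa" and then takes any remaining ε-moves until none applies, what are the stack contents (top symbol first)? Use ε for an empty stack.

(q0, dcacaaaaa, #)
  read d, top #: go to q2, push XY# → (q2, cacaaaaa, XY#)
  read c, top X: go to q1, push Y → (q1, acaaaaa, YY#)
  ε-move, top Y: go to q1, push XY → (q1, acaaaaa, XYY#)
  read a, top X: go to q0, push AA → (q0, caaaaa, AAYY#)
  ε-move, top A: go to q0, push ε → (q0, caaaaa, AYY#)
  ε-move, top A: go to q0, push ε → (q0, caaaaa, YY#)
  read c, top Y: go to q0, push X → (q0, aaaaa, XY#)
  read a, top X: go to q0, push X → (q0, aaaa, XY#)
  read a, top X: go to q0, push X → (q0, aaa, XY#)
  read a, top X: go to q0, push X → (q0, aa, XY#)
  read a, top X: go to q0, push X → (q0, a, XY#)
  read a, top X: go to q0, push X → (q0, ε, XY#)
All input consumed in state q0 with stack XY#.

XY#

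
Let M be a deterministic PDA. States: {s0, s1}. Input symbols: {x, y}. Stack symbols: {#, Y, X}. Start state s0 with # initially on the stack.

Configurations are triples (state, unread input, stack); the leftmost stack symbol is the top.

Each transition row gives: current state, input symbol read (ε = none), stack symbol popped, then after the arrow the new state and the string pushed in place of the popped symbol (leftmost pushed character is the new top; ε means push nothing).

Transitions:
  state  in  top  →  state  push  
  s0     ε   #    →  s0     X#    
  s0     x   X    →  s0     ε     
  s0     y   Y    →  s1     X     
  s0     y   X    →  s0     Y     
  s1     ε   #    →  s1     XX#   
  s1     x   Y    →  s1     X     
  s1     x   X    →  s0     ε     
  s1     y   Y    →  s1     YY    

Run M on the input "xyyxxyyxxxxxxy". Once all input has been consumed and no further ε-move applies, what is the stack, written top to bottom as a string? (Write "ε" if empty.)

Y#

(s0, xyyxxyyxxxxxxy, #) ⊢ (s0, xyyxxyyxxxxxxy, X#) ⊢ (s0, yyxxyyxxxxxxy, #) ⊢ (s0, yyxxyyxxxxxxy, X#) ⊢ (s0, yxxyyxxxxxxy, Y#) ⊢ (s1, xxyyxxxxxxy, X#) ⊢ (s0, xyyxxxxxxy, #) ⊢ (s0, xyyxxxxxxy, X#) ⊢ (s0, yyxxxxxxy, #) ⊢ (s0, yyxxxxxxy, X#) ⊢ (s0, yxxxxxxy, Y#) ⊢ (s1, xxxxxxy, X#) ⊢ (s0, xxxxxy, #) ⊢ (s0, xxxxxy, X#) ⊢ (s0, xxxxy, #) ⊢ (s0, xxxxy, X#) ⊢ (s0, xxxy, #) ⊢ (s0, xxxy, X#) ⊢ (s0, xxy, #) ⊢ (s0, xxy, X#) ⊢ (s0, xy, #) ⊢ (s0, xy, X#) ⊢ (s0, y, #) ⊢ (s0, y, X#) ⊢ (s0, ε, Y#)
All input consumed in state s0 with stack Y#.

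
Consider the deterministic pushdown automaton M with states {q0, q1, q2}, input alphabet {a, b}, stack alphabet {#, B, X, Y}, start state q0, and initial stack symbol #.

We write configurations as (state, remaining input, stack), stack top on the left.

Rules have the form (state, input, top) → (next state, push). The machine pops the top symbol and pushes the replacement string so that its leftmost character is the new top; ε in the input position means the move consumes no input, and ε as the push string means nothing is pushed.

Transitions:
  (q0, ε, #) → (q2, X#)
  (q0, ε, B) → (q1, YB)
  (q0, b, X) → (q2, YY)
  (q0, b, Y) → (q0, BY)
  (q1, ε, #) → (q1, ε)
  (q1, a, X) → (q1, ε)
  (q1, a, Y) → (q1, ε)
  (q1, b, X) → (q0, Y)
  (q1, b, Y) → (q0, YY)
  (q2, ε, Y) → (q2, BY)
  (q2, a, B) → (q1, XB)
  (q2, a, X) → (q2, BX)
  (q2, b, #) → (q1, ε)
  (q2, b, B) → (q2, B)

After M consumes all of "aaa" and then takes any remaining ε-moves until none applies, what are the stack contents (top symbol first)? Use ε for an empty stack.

(q0, aaa, #)
  ε-move, top #: go to q2, push X# → (q2, aaa, X#)
  read a, top X: go to q2, push BX → (q2, aa, BX#)
  read a, top B: go to q1, push XB → (q1, a, XBX#)
  read a, top X: go to q1, push ε → (q1, ε, BX#)
All input consumed in state q1 with stack BX#.

BX#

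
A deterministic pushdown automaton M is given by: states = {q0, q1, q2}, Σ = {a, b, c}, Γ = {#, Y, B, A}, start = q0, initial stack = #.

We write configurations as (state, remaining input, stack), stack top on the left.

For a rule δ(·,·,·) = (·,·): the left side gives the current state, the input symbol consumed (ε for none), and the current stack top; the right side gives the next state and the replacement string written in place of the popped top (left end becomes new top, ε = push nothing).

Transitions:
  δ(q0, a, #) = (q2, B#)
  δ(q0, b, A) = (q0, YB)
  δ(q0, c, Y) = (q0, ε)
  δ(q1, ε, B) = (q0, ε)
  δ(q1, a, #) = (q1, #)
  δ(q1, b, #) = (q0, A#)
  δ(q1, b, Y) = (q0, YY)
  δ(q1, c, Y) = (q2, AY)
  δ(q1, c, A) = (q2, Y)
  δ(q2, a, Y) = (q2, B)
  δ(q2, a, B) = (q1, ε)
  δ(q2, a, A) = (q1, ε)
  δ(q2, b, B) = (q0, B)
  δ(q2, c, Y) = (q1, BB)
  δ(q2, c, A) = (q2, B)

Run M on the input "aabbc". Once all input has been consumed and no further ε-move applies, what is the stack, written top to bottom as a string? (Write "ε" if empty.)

B#

(q0, aabbc, #)
  read a, top #: go to q2, push B# → (q2, abbc, B#)
  read a, top B: go to q1, push ε → (q1, bbc, #)
  read b, top #: go to q0, push A# → (q0, bc, A#)
  read b, top A: go to q0, push YB → (q0, c, YB#)
  read c, top Y: go to q0, push ε → (q0, ε, B#)
All input consumed in state q0 with stack B#.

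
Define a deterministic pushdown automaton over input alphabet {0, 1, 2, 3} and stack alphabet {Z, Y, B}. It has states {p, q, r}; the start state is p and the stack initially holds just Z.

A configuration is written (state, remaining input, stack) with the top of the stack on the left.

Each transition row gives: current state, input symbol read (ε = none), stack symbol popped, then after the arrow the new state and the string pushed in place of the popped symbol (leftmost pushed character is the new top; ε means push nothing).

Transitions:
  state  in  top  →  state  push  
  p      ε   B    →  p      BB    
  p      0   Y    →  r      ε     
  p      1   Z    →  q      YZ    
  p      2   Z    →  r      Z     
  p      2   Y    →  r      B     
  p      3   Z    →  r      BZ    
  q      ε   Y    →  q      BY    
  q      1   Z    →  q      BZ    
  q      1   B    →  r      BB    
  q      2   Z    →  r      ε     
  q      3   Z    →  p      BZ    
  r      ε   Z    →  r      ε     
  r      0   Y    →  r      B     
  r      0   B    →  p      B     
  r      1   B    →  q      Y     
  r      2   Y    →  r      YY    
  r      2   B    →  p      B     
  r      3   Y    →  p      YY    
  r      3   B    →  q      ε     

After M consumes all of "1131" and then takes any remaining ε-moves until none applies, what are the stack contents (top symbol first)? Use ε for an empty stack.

(p, 1131, Z)
  read 1, top Z: go to q, push YZ → (q, 131, YZ)
  ε-move, top Y: go to q, push BY → (q, 131, BYZ)
  read 1, top B: go to r, push BB → (r, 31, BBYZ)
  read 3, top B: go to q, push ε → (q, 1, BYZ)
  read 1, top B: go to r, push BB → (r, ε, BBYZ)
All input consumed in state r with stack BBYZ.

BBYZ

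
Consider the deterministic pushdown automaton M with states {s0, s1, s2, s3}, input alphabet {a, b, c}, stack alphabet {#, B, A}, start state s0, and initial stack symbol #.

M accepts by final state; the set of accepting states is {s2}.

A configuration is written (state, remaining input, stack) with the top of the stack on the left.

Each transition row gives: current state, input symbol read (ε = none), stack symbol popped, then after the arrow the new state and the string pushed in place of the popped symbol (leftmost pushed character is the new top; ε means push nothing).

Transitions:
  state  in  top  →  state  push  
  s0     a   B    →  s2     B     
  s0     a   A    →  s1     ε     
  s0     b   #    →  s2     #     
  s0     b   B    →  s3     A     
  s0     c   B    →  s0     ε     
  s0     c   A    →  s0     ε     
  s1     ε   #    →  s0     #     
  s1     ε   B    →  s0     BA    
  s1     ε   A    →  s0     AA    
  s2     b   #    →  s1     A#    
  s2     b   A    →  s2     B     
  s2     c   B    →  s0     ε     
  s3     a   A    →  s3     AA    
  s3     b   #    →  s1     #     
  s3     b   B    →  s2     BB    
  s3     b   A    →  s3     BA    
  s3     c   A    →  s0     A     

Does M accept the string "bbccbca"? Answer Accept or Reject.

(s0, bbccbca, #)
  read b, top #: go to s2, push # → (s2, bccbca, #)
  read b, top #: go to s1, push A# → (s1, ccbca, A#)
  ε-move, top A: go to s0, push AA → (s0, ccbca, AA#)
  read c, top A: go to s0, push ε → (s0, cbca, A#)
  read c, top A: go to s0, push ε → (s0, bca, #)
  read b, top #: go to s2, push # → (s2, ca, #)
No transition applies at (s2, ca, #); input not fully consumed.

Reject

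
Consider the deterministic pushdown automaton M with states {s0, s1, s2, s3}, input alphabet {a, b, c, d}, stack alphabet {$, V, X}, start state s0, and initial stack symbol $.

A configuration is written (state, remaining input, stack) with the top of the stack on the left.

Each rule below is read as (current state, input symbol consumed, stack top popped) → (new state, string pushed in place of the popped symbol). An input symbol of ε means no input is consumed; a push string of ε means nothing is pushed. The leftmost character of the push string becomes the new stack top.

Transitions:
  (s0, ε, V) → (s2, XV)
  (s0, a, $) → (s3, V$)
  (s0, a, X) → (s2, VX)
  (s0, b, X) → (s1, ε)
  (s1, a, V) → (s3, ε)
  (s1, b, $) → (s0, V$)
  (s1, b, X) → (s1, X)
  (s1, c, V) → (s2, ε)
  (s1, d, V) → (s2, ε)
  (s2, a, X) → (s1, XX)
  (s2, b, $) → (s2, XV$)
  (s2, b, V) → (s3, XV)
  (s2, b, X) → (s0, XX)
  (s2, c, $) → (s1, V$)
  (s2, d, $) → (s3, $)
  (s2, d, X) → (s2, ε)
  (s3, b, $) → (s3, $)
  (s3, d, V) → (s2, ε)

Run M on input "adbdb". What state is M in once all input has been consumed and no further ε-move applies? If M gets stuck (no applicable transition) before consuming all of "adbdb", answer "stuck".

s3

(s0, adbdb, $)
  read a, top $: go to s3, push V$ → (s3, dbdb, V$)
  read d, top V: go to s2, push ε → (s2, bdb, $)
  read b, top $: go to s2, push XV$ → (s2, db, XV$)
  read d, top X: go to s2, push ε → (s2, b, V$)
  read b, top V: go to s3, push XV → (s3, ε, XV$)
All input consumed; M is in state s3.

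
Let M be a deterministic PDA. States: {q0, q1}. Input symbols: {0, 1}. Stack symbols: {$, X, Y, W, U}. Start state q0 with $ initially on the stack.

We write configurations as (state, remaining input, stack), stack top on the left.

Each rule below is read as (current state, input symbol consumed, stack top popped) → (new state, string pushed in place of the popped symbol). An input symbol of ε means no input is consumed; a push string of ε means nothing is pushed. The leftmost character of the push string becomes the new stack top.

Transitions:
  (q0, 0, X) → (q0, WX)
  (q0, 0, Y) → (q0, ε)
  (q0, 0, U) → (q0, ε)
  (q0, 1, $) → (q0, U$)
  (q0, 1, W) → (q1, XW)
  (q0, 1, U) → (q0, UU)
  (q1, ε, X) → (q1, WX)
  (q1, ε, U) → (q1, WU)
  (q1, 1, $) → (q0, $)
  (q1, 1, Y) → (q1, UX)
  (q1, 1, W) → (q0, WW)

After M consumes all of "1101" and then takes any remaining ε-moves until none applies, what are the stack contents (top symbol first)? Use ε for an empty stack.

UU$

(q0, 1101, $)
  read 1, top $: go to q0, push U$ → (q0, 101, U$)
  read 1, top U: go to q0, push UU → (q0, 01, UU$)
  read 0, top U: go to q0, push ε → (q0, 1, U$)
  read 1, top U: go to q0, push UU → (q0, ε, UU$)
All input consumed in state q0 with stack UU$.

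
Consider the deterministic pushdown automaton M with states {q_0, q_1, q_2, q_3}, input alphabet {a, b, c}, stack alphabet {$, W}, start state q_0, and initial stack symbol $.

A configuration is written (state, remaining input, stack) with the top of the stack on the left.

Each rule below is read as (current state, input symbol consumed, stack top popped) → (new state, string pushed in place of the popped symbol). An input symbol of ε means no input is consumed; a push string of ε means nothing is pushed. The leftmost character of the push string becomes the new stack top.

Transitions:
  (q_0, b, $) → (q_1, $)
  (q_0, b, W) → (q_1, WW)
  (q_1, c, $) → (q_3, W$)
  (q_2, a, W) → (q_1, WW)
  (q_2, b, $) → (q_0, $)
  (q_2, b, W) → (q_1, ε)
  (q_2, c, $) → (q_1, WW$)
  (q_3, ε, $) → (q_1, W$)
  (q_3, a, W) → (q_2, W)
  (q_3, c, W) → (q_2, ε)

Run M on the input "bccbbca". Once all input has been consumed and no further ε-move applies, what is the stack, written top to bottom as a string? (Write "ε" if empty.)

W$

(q_0, bccbbca, $) ⊢ (q_1, ccbbca, $) ⊢ (q_3, cbbca, W$) ⊢ (q_2, bbca, $) ⊢ (q_0, bca, $) ⊢ (q_1, ca, $) ⊢ (q_3, a, W$) ⊢ (q_2, ε, W$)
All input consumed in state q_2 with stack W$.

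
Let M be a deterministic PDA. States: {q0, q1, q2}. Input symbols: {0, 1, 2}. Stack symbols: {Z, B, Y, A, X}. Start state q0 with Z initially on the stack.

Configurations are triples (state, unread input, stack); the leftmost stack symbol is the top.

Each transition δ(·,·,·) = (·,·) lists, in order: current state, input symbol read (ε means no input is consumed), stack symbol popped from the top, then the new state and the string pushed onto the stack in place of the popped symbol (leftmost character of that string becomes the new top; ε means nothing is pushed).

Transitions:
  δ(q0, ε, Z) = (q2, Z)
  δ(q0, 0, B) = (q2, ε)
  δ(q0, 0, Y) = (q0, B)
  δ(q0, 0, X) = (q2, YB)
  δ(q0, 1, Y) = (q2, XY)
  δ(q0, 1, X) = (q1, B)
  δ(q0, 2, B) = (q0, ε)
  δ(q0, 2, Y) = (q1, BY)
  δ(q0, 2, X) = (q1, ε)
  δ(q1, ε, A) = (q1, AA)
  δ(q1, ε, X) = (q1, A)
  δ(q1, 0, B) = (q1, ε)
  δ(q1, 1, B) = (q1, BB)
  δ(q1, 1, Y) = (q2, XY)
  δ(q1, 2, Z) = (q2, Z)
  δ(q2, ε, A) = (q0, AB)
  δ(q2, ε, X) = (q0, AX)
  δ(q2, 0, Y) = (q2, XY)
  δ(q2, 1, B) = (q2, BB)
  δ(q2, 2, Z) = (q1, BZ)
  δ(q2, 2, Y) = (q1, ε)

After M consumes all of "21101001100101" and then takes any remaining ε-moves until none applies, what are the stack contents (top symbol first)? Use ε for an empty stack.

BBZ

(q0, 21101001100101, Z) ⊢ (q2, 21101001100101, Z) ⊢ (q1, 1101001100101, BZ) ⊢ (q1, 101001100101, BBZ) ⊢ (q1, 01001100101, BBBZ) ⊢ (q1, 1001100101, BBZ) ⊢ (q1, 001100101, BBBZ) ⊢ (q1, 01100101, BBZ) ⊢ (q1, 1100101, BZ) ⊢ (q1, 100101, BBZ) ⊢ (q1, 00101, BBBZ) ⊢ (q1, 0101, BBZ) ⊢ (q1, 101, BZ) ⊢ (q1, 01, BBZ) ⊢ (q1, 1, BZ) ⊢ (q1, ε, BBZ)
All input consumed in state q1 with stack BBZ.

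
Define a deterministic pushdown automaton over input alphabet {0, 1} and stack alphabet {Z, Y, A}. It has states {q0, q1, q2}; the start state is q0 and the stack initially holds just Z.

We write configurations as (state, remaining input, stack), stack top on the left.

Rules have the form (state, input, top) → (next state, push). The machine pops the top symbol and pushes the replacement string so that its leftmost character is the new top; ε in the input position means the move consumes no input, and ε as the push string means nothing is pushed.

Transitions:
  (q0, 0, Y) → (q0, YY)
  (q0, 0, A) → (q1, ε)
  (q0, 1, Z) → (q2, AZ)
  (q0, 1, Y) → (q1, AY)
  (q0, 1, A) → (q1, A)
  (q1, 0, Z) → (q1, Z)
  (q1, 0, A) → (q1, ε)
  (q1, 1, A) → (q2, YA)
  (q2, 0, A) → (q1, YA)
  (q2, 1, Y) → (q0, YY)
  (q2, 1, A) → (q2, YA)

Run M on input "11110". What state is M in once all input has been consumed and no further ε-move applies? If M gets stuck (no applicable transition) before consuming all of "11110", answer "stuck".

q1

(q0, 11110, Z) ⊢ (q2, 1110, AZ) ⊢ (q2, 110, YAZ) ⊢ (q0, 10, YYAZ) ⊢ (q1, 0, AYYAZ) ⊢ (q1, ε, YYAZ)
All input consumed; M is in state q1.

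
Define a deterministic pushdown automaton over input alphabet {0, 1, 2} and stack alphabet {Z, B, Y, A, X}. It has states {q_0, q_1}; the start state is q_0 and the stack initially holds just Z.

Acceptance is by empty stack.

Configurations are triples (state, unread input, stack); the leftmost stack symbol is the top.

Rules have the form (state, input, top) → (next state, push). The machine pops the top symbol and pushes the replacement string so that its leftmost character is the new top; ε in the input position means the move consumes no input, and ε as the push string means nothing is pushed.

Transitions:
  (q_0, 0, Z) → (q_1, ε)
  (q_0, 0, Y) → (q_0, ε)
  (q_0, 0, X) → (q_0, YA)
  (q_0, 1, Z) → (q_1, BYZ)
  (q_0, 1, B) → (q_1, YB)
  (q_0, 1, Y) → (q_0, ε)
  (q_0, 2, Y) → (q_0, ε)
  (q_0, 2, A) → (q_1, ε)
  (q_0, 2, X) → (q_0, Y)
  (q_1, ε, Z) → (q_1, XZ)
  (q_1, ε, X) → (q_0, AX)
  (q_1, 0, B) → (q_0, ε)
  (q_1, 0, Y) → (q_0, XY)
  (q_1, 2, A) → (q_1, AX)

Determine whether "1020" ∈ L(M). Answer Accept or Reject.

(q_0, 1020, Z)
  read 1, top Z: go to q_1, push BYZ → (q_1, 020, BYZ)
  read 0, top B: go to q_0, push ε → (q_0, 20, YZ)
  read 2, top Y: go to q_0, push ε → (q_0, 0, Z)
  read 0, top Z: go to q_1, push ε → (q_1, ε, ε)
All input consumed and the stack is empty.

Accept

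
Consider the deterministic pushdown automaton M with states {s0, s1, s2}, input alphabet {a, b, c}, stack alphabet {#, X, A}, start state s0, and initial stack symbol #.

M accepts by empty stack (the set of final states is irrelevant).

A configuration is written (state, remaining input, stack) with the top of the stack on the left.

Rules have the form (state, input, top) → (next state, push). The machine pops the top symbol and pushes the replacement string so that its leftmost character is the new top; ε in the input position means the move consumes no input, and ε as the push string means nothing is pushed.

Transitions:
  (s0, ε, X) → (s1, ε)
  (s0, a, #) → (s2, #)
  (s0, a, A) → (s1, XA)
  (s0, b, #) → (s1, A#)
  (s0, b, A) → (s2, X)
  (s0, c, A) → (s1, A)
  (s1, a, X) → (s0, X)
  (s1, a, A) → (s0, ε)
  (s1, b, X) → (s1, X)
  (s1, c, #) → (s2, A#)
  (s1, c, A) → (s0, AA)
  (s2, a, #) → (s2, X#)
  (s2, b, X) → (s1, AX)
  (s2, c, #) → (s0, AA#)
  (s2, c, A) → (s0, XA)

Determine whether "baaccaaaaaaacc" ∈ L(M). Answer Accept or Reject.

(s0, baaccaaaaaaacc, #)
  read b, top #: go to s1, push A# → (s1, aaccaaaaaaacc, A#)
  read a, top A: go to s0, push ε → (s0, accaaaaaaacc, #)
  read a, top #: go to s2, push # → (s2, ccaaaaaaacc, #)
  read c, top #: go to s0, push AA# → (s0, caaaaaaacc, AA#)
  read c, top A: go to s1, push A → (s1, aaaaaaacc, AA#)
  read a, top A: go to s0, push ε → (s0, aaaaaacc, A#)
  read a, top A: go to s1, push XA → (s1, aaaaacc, XA#)
  read a, top X: go to s0, push X → (s0, aaaacc, XA#)
  ε-move, top X: go to s1, push ε → (s1, aaaacc, A#)
  read a, top A: go to s0, push ε → (s0, aaacc, #)
  read a, top #: go to s2, push # → (s2, aacc, #)
  read a, top #: go to s2, push X# → (s2, acc, X#)
No transition applies at (s2, acc, X#); input not fully consumed.

Reject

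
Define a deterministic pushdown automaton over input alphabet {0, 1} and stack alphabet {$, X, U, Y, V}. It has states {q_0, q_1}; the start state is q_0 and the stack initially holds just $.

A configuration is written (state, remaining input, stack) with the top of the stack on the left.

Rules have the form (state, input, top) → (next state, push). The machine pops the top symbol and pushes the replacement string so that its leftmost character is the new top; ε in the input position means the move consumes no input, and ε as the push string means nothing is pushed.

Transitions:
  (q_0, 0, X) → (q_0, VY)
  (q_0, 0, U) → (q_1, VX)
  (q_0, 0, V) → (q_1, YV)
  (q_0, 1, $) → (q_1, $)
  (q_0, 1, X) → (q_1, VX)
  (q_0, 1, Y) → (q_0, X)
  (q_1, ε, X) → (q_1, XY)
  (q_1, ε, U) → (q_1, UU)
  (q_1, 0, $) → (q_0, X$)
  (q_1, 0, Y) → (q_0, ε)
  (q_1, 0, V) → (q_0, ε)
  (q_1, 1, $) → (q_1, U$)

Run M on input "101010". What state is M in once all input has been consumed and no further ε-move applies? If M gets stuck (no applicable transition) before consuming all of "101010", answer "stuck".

(q_0, 101010, $)
  read 1, top $: go to q_1, push $ → (q_1, 01010, $)
  read 0, top $: go to q_0, push X$ → (q_0, 1010, X$)
  read 1, top X: go to q_1, push VX → (q_1, 010, VX$)
  read 0, top V: go to q_0, push ε → (q_0, 10, X$)
  read 1, top X: go to q_1, push VX → (q_1, 0, VX$)
  read 0, top V: go to q_0, push ε → (q_0, ε, X$)
All input consumed; M is in state q_0.

q_0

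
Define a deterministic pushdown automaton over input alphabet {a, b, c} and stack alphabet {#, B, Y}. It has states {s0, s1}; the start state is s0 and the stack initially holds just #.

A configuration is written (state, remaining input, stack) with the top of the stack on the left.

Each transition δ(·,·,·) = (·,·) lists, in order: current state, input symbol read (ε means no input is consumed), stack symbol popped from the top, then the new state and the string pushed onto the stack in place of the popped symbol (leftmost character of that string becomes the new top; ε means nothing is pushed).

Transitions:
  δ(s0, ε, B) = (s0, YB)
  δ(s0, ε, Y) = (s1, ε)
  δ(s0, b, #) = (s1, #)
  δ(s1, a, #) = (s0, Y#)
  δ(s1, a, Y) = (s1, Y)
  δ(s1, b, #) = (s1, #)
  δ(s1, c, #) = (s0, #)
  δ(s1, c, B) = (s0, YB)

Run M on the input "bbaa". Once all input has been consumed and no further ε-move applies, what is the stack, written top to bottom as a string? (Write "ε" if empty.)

#

(s0, bbaa, #) ⊢ (s1, baa, #) ⊢ (s1, aa, #) ⊢ (s0, a, Y#) ⊢ (s1, a, #) ⊢ (s0, ε, Y#) ⊢ (s1, ε, #)
All input consumed in state s1 with stack #.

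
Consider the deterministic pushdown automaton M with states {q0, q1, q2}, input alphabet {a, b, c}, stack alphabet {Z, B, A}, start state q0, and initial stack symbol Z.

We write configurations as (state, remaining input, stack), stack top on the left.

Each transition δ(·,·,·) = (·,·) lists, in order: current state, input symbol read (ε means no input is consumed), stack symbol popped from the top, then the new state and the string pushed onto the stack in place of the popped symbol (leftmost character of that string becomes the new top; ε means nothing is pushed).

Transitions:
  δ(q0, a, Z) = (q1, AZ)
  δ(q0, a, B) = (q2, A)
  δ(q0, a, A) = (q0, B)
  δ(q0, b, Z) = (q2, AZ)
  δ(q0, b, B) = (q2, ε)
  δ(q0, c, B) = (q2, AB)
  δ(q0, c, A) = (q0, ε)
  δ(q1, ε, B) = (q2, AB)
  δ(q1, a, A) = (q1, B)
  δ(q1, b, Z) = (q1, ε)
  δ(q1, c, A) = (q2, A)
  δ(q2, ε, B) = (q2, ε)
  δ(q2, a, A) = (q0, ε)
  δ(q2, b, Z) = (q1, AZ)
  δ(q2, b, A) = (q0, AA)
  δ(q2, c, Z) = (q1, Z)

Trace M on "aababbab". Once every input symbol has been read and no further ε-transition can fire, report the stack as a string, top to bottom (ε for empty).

(q0, aababbab, Z)
  read a, top Z: go to q1, push AZ → (q1, ababbab, AZ)
  read a, top A: go to q1, push B → (q1, babbab, BZ)
  ε-move, top B: go to q2, push AB → (q2, babbab, ABZ)
  read b, top A: go to q0, push AA → (q0, abbab, AABZ)
  read a, top A: go to q0, push B → (q0, bbab, BABZ)
  read b, top B: go to q2, push ε → (q2, bab, ABZ)
  read b, top A: go to q0, push AA → (q0, ab, AABZ)
  read a, top A: go to q0, push B → (q0, b, BABZ)
  read b, top B: go to q2, push ε → (q2, ε, ABZ)
All input consumed in state q2 with stack ABZ.

ABZ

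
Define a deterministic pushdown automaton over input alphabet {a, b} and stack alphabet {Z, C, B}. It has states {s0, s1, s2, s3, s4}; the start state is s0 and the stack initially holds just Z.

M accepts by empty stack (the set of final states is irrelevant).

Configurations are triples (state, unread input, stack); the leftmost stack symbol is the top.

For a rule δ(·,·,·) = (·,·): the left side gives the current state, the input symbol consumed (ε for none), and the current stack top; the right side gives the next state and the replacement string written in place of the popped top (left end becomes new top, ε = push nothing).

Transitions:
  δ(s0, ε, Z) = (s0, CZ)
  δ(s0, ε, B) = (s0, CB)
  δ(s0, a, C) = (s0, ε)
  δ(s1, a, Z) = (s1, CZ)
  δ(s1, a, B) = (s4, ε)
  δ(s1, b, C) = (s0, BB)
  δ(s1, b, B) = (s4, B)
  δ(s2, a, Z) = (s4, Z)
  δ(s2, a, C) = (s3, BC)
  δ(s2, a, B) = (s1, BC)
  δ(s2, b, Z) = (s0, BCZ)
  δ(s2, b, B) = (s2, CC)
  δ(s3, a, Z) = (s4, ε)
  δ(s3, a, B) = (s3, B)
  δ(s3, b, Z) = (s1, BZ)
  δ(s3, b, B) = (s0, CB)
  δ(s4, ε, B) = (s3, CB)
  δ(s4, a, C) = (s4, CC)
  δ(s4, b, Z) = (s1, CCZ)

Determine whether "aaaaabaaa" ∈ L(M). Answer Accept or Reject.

Reject

(s0, aaaaabaaa, Z)
  ε-move, top Z: go to s0, push CZ → (s0, aaaaabaaa, CZ)
  read a, top C: go to s0, push ε → (s0, aaaabaaa, Z)
  ε-move, top Z: go to s0, push CZ → (s0, aaaabaaa, CZ)
  read a, top C: go to s0, push ε → (s0, aaabaaa, Z)
  ε-move, top Z: go to s0, push CZ → (s0, aaabaaa, CZ)
  read a, top C: go to s0, push ε → (s0, aabaaa, Z)
  ε-move, top Z: go to s0, push CZ → (s0, aabaaa, CZ)
  read a, top C: go to s0, push ε → (s0, abaaa, Z)
  ε-move, top Z: go to s0, push CZ → (s0, abaaa, CZ)
  read a, top C: go to s0, push ε → (s0, baaa, Z)
  ε-move, top Z: go to s0, push CZ → (s0, baaa, CZ)
No transition applies at (s0, baaa, CZ); input not fully consumed.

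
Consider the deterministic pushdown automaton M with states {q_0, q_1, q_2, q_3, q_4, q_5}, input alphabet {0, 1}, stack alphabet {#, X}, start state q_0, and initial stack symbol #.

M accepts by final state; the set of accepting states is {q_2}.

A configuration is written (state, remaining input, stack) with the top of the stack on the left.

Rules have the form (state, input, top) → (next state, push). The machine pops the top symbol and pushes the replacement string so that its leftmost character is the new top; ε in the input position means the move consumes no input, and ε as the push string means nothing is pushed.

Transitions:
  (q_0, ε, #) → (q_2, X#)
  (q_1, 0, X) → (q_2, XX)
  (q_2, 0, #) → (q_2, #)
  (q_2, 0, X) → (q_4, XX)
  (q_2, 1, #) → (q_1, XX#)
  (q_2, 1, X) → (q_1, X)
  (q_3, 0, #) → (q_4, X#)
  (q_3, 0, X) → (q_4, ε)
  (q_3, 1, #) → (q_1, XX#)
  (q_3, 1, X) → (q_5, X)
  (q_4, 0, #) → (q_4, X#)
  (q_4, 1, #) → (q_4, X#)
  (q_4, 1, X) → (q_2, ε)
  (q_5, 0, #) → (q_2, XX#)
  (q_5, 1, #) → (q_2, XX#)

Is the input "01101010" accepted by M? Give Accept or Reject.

(q_0, 01101010, #) ⊢ (q_2, 01101010, X#) ⊢ (q_4, 1101010, XX#) ⊢ (q_2, 101010, X#) ⊢ (q_1, 01010, X#) ⊢ (q_2, 1010, XX#) ⊢ (q_1, 010, XX#) ⊢ (q_2, 10, XXX#) ⊢ (q_1, 0, XXX#) ⊢ (q_2, ε, XXXX#)
All input consumed; state q_2 ∈ F.

Accept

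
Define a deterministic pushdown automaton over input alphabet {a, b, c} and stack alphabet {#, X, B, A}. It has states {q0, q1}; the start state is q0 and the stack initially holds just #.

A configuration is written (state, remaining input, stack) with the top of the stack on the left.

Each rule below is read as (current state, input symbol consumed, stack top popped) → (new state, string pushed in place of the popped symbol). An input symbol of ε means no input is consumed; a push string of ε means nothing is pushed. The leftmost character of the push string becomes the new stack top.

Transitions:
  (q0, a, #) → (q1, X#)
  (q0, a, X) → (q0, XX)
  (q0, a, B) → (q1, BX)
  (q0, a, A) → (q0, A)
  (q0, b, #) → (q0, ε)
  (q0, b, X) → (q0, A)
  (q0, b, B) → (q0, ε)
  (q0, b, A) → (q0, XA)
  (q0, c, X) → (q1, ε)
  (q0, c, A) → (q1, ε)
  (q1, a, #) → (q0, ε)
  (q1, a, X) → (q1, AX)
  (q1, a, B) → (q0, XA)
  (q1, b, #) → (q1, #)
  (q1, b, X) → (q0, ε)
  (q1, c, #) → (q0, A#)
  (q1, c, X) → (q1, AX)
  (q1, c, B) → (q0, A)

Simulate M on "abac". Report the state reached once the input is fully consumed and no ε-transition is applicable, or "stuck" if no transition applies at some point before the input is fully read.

(q0, abac, #)
  read a, top #: go to q1, push X# → (q1, bac, X#)
  read b, top X: go to q0, push ε → (q0, ac, #)
  read a, top #: go to q1, push X# → (q1, c, X#)
  read c, top X: go to q1, push AX → (q1, ε, AX#)
All input consumed; M is in state q1.

q1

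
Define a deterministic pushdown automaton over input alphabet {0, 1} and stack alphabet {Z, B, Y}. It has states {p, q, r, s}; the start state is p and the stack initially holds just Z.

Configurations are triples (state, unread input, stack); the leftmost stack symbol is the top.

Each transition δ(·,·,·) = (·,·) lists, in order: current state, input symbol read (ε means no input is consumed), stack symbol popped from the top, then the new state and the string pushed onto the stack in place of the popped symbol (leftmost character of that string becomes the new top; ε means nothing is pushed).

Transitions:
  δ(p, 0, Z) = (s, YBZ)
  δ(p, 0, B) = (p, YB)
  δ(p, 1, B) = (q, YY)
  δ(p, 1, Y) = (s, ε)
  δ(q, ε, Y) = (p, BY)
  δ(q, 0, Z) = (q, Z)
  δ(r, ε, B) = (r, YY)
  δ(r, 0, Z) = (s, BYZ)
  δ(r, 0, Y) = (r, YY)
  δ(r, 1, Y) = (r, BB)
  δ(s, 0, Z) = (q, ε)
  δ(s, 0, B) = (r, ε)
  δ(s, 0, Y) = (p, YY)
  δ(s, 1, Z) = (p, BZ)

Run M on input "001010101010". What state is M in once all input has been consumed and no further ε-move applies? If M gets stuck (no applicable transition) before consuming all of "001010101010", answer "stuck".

p

(p, 001010101010, Z) ⊢ (s, 01010101010, YBZ) ⊢ (p, 1010101010, YYBZ) ⊢ (s, 010101010, YBZ) ⊢ (p, 10101010, YYBZ) ⊢ (s, 0101010, YBZ) ⊢ (p, 101010, YYBZ) ⊢ (s, 01010, YBZ) ⊢ (p, 1010, YYBZ) ⊢ (s, 010, YBZ) ⊢ (p, 10, YYBZ) ⊢ (s, 0, YBZ) ⊢ (p, ε, YYBZ)
All input consumed; M is in state p.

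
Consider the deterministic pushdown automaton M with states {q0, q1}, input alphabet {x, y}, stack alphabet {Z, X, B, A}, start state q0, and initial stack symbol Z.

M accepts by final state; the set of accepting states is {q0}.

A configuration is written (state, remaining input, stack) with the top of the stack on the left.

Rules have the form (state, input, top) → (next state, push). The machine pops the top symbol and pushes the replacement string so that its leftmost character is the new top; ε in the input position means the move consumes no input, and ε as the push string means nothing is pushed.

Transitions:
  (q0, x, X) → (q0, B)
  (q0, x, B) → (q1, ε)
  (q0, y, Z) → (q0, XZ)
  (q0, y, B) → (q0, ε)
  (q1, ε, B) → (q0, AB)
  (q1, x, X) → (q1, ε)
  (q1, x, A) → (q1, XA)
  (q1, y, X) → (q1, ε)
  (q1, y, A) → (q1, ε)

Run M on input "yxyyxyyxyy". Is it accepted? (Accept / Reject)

(q0, yxyyxyyxyy, Z)
  read y, top Z: go to q0, push XZ → (q0, xyyxyyxyy, XZ)
  read x, top X: go to q0, push B → (q0, yyxyyxyy, BZ)
  read y, top B: go to q0, push ε → (q0, yxyyxyy, Z)
  read y, top Z: go to q0, push XZ → (q0, xyyxyy, XZ)
  read x, top X: go to q0, push B → (q0, yyxyy, BZ)
  read y, top B: go to q0, push ε → (q0, yxyy, Z)
  read y, top Z: go to q0, push XZ → (q0, xyy, XZ)
  read x, top X: go to q0, push B → (q0, yy, BZ)
  read y, top B: go to q0, push ε → (q0, y, Z)
  read y, top Z: go to q0, push XZ → (q0, ε, XZ)
All input consumed; state q0 ∈ F.

Accept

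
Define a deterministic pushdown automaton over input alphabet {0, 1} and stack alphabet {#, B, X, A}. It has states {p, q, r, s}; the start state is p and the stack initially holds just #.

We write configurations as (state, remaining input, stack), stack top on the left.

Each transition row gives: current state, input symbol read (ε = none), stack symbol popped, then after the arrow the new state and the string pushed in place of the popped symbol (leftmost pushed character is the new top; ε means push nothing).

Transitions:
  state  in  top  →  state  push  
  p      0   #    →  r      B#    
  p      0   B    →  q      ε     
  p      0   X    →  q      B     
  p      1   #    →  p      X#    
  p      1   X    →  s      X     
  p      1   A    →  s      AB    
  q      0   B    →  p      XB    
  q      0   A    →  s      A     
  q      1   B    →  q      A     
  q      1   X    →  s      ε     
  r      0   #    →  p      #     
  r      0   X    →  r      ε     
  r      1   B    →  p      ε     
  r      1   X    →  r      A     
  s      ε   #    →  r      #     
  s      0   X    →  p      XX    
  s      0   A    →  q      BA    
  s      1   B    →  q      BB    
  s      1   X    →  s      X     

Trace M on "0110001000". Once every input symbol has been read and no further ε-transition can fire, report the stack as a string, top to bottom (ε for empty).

XBAB#

(p, 0110001000, #)
  read 0, top #: go to r, push B# → (r, 110001000, B#)
  read 1, top B: go to p, push ε → (p, 10001000, #)
  read 1, top #: go to p, push X# → (p, 0001000, X#)
  read 0, top X: go to q, push B → (q, 001000, B#)
  read 0, top B: go to p, push XB → (p, 01000, XB#)
  read 0, top X: go to q, push B → (q, 1000, BB#)
  read 1, top B: go to q, push A → (q, 000, AB#)
  read 0, top A: go to s, push A → (s, 00, AB#)
  read 0, top A: go to q, push BA → (q, 0, BAB#)
  read 0, top B: go to p, push XB → (p, ε, XBAB#)
All input consumed in state p with stack XBAB#.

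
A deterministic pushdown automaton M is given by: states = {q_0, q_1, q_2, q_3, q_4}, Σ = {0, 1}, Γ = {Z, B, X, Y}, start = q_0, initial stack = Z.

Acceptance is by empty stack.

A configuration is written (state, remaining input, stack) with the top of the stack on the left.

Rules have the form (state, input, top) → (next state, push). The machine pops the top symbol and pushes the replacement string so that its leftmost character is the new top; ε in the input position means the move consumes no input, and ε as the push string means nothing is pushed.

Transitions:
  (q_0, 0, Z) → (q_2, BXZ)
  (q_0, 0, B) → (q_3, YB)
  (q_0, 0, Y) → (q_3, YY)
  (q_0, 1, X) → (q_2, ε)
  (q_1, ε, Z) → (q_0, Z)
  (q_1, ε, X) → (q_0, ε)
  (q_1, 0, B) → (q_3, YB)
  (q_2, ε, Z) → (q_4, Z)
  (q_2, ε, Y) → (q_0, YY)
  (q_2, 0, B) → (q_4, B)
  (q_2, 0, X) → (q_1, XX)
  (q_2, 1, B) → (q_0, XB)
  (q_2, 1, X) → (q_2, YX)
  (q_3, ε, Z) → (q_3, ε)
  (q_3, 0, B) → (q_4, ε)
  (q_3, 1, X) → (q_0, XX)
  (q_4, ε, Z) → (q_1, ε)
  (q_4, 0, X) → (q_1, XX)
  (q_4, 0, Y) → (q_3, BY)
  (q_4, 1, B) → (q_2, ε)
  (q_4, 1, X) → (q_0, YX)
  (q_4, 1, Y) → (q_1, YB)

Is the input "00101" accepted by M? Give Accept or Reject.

Accept

(q_0, 00101, Z)
  read 0, top Z: go to q_2, push BXZ → (q_2, 0101, BXZ)
  read 0, top B: go to q_4, push B → (q_4, 101, BXZ)
  read 1, top B: go to q_2, push ε → (q_2, 01, XZ)
  read 0, top X: go to q_1, push XX → (q_1, 1, XXZ)
  ε-move, top X: go to q_0, push ε → (q_0, 1, XZ)
  read 1, top X: go to q_2, push ε → (q_2, ε, Z)
  ε-move, top Z: go to q_4, push Z → (q_4, ε, Z)
  ε-move, top Z: go to q_1, push ε → (q_1, ε, ε)
All input consumed and the stack is empty.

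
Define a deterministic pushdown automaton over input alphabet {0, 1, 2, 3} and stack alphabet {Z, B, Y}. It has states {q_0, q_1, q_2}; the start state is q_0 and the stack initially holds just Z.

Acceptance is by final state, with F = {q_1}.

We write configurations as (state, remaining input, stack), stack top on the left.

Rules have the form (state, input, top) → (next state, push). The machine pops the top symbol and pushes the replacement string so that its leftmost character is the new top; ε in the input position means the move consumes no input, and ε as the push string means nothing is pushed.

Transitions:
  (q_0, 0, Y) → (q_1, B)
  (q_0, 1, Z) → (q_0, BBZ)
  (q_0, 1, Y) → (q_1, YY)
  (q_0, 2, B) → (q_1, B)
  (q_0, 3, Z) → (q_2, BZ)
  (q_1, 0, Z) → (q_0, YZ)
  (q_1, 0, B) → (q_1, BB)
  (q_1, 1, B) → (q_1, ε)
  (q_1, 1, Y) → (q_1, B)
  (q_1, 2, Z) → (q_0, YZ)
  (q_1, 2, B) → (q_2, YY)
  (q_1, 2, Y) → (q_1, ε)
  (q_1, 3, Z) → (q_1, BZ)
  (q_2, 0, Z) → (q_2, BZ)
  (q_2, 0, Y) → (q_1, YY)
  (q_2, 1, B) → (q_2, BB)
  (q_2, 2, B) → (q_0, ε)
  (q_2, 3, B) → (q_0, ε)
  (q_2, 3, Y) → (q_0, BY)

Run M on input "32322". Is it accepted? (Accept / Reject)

(q_0, 32322, Z)
  read 3, top Z: go to q_2, push BZ → (q_2, 2322, BZ)
  read 2, top B: go to q_0, push ε → (q_0, 322, Z)
  read 3, top Z: go to q_2, push BZ → (q_2, 22, BZ)
  read 2, top B: go to q_0, push ε → (q_0, 2, Z)
No transition applies at (q_0, 2, Z); input not fully consumed.

Reject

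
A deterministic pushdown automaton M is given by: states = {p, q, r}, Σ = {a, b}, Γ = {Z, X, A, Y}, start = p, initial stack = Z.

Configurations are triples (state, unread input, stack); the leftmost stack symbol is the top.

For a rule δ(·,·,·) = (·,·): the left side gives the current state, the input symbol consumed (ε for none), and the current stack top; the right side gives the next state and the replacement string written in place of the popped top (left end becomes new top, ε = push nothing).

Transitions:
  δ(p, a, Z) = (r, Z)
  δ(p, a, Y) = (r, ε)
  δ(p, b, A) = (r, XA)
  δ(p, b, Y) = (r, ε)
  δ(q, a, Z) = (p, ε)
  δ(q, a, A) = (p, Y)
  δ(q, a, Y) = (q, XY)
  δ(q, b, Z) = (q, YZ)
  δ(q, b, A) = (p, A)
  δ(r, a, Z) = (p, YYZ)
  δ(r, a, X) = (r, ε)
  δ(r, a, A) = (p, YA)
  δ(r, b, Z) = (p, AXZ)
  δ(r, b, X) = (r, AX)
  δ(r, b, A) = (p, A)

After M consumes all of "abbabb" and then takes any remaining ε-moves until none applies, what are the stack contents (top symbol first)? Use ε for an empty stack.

(p, abbabb, Z) ⊢ (r, bbabb, Z) ⊢ (p, babb, AXZ) ⊢ (r, abb, XAXZ) ⊢ (r, bb, AXZ) ⊢ (p, b, AXZ) ⊢ (r, ε, XAXZ)
All input consumed in state r with stack XAXZ.

XAXZ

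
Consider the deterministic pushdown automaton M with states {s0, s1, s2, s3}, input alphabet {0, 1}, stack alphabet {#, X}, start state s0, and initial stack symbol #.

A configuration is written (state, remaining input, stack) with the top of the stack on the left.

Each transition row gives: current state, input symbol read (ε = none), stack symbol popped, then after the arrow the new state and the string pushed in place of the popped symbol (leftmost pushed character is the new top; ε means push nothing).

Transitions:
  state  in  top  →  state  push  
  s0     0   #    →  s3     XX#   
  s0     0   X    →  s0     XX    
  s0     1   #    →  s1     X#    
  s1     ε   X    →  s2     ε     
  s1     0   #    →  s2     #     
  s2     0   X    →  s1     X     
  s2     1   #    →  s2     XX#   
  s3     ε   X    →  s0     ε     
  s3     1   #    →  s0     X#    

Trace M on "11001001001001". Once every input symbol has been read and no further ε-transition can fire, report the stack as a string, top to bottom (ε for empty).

(s0, 11001001001001, #)
  read 1, top #: go to s1, push X# → (s1, 1001001001001, X#)
  ε-move, top X: go to s2, push ε → (s2, 1001001001001, #)
  read 1, top #: go to s2, push XX# → (s2, 001001001001, XX#)
  read 0, top X: go to s1, push X → (s1, 01001001001, XX#)
  ε-move, top X: go to s2, push ε → (s2, 01001001001, X#)
  read 0, top X: go to s1, push X → (s1, 1001001001, X#)
  ε-move, top X: go to s2, push ε → (s2, 1001001001, #)
  read 1, top #: go to s2, push XX# → (s2, 001001001, XX#)
  read 0, top X: go to s1, push X → (s1, 01001001, XX#)
  ε-move, top X: go to s2, push ε → (s2, 01001001, X#)
  read 0, top X: go to s1, push X → (s1, 1001001, X#)
  ε-move, top X: go to s2, push ε → (s2, 1001001, #)
  read 1, top #: go to s2, push XX# → (s2, 001001, XX#)
  read 0, top X: go to s1, push X → (s1, 01001, XX#)
  ε-move, top X: go to s2, push ε → (s2, 01001, X#)
  read 0, top X: go to s1, push X → (s1, 1001, X#)
  ε-move, top X: go to s2, push ε → (s2, 1001, #)
  read 1, top #: go to s2, push XX# → (s2, 001, XX#)
  read 0, top X: go to s1, push X → (s1, 01, XX#)
  ε-move, top X: go to s2, push ε → (s2, 01, X#)
  read 0, top X: go to s1, push X → (s1, 1, X#)
  ε-move, top X: go to s2, push ε → (s2, 1, #)
  read 1, top #: go to s2, push XX# → (s2, ε, XX#)
All input consumed in state s2 with stack XX#.

XX#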